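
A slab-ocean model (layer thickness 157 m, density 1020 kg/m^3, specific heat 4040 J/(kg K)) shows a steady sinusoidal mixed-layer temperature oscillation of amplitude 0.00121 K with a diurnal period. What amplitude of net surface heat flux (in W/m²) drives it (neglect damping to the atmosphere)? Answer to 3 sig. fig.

56.9

Areal heat capacity C = ρ c_p D = 1020 × 4040 × 157 = 6.47×10^8 J m⁻² K⁻¹.
ω = 2π / 86400 s = 7.27×10^-5 s⁻¹.
Cω = 6.47×10^8 × 7.27×10^-5 = 47000 W/(m²·K).
F₀ = A × Cω = 0.00121 × 47000 = 56.9 W/m².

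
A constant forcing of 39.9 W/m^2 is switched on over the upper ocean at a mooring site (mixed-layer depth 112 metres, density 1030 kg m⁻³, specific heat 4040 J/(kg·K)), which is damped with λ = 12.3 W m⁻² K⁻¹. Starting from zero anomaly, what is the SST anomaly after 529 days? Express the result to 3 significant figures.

2.27 K

Areal heat capacity C = ρ c_p D = 1030 × 4040 × 112 = 4.66×10^8 J/(m²·K).
τ = C / λ = 4.66×10^8 / 12.3 = 3.79×10^7 s.
Equilibrium anomaly ΔT_eq = F / λ = 39.9 / 12.3 = 3.24 K.
t = 529 days = 4.57×10^7 s, so t/τ = 1.21.
ΔT(t) = ΔT_eq (1 − e^(−t/τ)) = 3.24 × (1 − e^−1.21) = 2.27 K.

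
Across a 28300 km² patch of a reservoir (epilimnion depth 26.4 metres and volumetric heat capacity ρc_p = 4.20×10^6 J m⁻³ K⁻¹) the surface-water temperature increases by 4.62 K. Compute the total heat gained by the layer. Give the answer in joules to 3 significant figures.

1.45×10^19 J

Areal heat capacity C = ρc_p × D = 4.20×10^6 × 26.4 = 1.11×10^8 J/(m²·K).
Heat per unit area: q = C ΔT = 1.11×10^8 × 4.62 = 5.12×10^8 J/m².
Total heat: Q = q × A = 5.12×10^8 × (28300 × 10⁶ m²) = 1.45×10^19 J.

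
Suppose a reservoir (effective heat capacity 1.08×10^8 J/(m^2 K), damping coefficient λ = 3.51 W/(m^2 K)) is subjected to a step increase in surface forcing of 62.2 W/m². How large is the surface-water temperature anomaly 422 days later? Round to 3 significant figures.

Areal heat capacity C = 1.08×10^8 J/(m^2 K) (given).
τ = C / λ = 1.08×10^8 / 3.51 = 3.08×10^7 s.
Equilibrium anomaly ΔT_eq = F / λ = 62.2 / 3.51 = 17.7 K.
t = 422 days = 3.65×10^7 s, so t/τ = 1.18.
ΔT(t) = ΔT_eq (1 − e^(−t/τ)) = 17.7 × (1 − e^−1.18) = 12.3 K.

12.3 K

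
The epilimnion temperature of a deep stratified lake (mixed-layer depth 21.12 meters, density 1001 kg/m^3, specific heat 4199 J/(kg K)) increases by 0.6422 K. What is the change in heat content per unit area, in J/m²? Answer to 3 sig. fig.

5.70×10^7

Areal heat capacity C = ρ c_p D = 1001 × 4199 × 21.12 = 8.88×10^7 J/(m^2 K).
ΔQ = C ΔT = 8.88×10^7 × 0.6422 = 5.70×10^7 J/m².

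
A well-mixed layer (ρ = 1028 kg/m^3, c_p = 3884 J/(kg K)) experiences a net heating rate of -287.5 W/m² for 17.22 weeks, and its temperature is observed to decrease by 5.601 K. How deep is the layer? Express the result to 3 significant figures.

Heat input Q = F Δt = -287.5 × 1.04×10^7 s = -2.99×10^9 J/m².
Required areal heat capacity C = Q / ΔT = 5.35×10^8 J/(m²·K).
Depth D = C / (ρ c_p) = 5.35×10^8 / (1028 × 3884) = 134 m.

134 m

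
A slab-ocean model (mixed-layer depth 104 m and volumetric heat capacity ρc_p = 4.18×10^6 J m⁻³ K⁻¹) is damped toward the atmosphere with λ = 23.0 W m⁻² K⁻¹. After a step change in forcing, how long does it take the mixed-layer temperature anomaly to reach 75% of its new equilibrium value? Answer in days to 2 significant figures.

300 days

Areal heat capacity C = ρc_p × D = 4.18×10^6 × 104 = 4.35×10^8 J/(m^2 K).
τ = C / λ = 4.35×10^8 / 23.0 = 1.89×10^7 s.
Fraction reached: 1 − e^(−t/τ) = 0.75 ⇒ t = −τ ln(1 − 0.75) = τ × 1.39.
t = 2.62×10^7 s = 303 days.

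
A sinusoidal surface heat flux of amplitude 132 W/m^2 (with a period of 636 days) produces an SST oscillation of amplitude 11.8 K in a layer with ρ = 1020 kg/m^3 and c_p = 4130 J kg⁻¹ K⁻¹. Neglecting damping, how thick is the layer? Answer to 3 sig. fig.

23.2 m

ω = 2π / 5.50×10^7 s = 1.14×10^-7 s⁻¹.
Required C = F₀ / (A ω) = 132 / (11.8 × 1.14×10^-7) = 9.78×10^7 J/(m²·K).
D = C / (ρ c_p) = 9.78×10^7 / (1020 × 4130) = 23.2 m.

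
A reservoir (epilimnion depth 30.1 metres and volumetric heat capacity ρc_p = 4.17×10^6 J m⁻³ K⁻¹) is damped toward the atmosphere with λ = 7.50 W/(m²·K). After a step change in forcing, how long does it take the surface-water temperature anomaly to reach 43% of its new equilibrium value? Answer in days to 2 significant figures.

Areal heat capacity C = ρc_p × D = 4.17×10^6 × 30.1 = 1.26×10^8 J/(m²·K).
τ = C / λ = 1.26×10^8 / 7.50 = 1.67×10^7 s.
Fraction reached: 1 − e^(−t/τ) = 0.43 ⇒ t = −τ ln(1 − 0.43) = τ × 0.562.
t = 9.41×10^6 s = 109 days.

110 days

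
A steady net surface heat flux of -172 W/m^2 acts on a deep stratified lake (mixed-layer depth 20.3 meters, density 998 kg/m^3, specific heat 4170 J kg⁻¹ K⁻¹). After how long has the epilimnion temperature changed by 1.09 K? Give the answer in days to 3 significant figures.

Areal heat capacity C = ρ c_p D = 998 × 4170 × 20.3 = 8.45×10^7 J/(m^2 K).
Time required: Δt = C ΔT / F = 8.45×10^7 × -1.09 / -172 = 5.35×10^5 s.
In days: 5.35×10^5 s / (86400 s/day) = 6.20 days.

6.20 days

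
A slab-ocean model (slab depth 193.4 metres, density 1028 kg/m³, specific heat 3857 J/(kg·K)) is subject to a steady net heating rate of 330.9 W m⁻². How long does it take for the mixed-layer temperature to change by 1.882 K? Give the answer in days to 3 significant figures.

50.5 days

Areal heat capacity C = ρ c_p D = 1028 × 3857 × 193.4 = 7.67×10^8 J/(m^2 K).
Time required: Δt = C ΔT / F = 7.67×10^8 × 1.882 / 330.9 = 4.36×10^6 s.
In days: 4.36×10^6 s / (86400 s/day) = 50.5 days.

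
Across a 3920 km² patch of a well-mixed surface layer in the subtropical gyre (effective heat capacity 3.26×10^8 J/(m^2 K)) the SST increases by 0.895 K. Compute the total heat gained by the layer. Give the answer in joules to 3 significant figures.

Areal heat capacity C = 3.26×10^8 J/(m^2 K) (given).
Heat per unit area: q = C ΔT = 3.26×10^8 × 0.895 = 2.92×10^8 J/m².
Total heat: Q = q × A = 2.92×10^8 × (3920 × 10⁶ m²) = 1.14×10^18 J.

1.14×10^18 J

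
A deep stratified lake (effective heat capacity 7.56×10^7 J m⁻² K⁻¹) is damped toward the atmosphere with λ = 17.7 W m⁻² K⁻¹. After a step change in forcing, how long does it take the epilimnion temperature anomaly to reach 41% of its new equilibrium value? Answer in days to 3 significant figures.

26.1 days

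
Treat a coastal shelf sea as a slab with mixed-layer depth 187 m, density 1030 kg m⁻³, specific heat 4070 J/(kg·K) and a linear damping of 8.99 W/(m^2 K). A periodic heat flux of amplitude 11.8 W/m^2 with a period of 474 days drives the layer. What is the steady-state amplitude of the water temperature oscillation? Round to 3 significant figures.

0.0978 K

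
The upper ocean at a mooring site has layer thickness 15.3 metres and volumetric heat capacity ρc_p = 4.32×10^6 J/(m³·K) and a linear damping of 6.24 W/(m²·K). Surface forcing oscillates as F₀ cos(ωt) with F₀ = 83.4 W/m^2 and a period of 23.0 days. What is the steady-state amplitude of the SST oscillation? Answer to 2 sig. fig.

Areal heat capacity C = ρc_p × D = 4.32×10^6 × 15.3 = 6.61×10^7 J m⁻² K⁻¹.
Angular frequency ω = 2π / T = 2π / 1.99×10^6 s = 3.16×10^-6 s⁻¹.
√((Cω)² + λ²) = √((209)² + 6.24²) = 209 W/(m²·K).
Amplitude A = F₀ / √((Cω)²+λ²) = 83.4 / 209 = 0.399 K.

0.40 K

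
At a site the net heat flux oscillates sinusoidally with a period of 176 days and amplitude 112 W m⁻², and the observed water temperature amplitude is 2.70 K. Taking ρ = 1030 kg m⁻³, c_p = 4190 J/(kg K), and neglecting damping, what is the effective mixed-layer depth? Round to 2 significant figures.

23 m

ω = 2π / 1.52×10^7 s = 4.13×10^-7 s⁻¹.
Required C = F₀ / (A ω) = 112 / (2.70 × 4.13×10^-7) = 1.00×10^8 J/(m²·K).
D = C / (ρ c_p) = 1.00×10^8 / (1030 × 4190) = 23.3 m.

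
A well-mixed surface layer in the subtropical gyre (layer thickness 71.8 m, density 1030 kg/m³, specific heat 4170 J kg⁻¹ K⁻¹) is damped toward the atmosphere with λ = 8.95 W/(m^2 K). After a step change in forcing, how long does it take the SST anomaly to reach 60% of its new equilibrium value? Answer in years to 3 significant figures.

1.00 years

Areal heat capacity C = ρ c_p D = 1030 × 4170 × 71.8 = 3.08×10^8 J m⁻² K⁻¹.
τ = C / λ = 3.08×10^8 / 8.95 = 3.45×10^7 s.
Fraction reached: 1 − e^(−t/τ) = 0.60 ⇒ t = −τ ln(1 − 0.60) = τ × 0.916.
t = 3.16×10^7 s = 1.00 years.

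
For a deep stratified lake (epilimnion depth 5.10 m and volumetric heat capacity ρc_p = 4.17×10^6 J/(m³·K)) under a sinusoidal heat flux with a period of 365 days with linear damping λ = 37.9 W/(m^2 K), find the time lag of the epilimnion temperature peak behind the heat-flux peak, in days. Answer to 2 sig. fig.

Areal heat capacity C = ρc_p × D = 4.17×10^6 × 5.10 = 2.13×10^7 J/(m^2 K).
ω = 2π / 3.15×10^7 s = 1.99×10^-7 s⁻¹.
Phase lag φ = arctan(Cω/λ) = arctan(4.24/37.9) = 0.111 rad.
Time lag = φ / ω = 0.111 / 1.99×10^-7 = 5.59×10^5 s = 6.47 days.

6.5 days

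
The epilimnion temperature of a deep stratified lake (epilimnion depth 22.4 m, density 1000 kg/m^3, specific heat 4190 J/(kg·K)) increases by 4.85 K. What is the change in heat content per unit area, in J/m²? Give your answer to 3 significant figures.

Areal heat capacity C = ρ c_p D = 1000 × 4190 × 22.4 = 9.39×10^7 J/(m^2 K).
ΔQ = C ΔT = 9.39×10^7 × 4.85 = 4.55×10^8 J/m².

4.55×10^8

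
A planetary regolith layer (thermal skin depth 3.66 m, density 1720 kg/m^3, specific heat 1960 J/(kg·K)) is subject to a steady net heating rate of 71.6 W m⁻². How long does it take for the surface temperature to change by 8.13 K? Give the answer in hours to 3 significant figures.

Areal heat capacity C = ρ c_p D = 1720 × 1960 × 3.66 = 1.23×10^7 J/(m^2 K).
Time required: Δt = C ΔT / F = 1.23×10^7 × 8.13 / 71.6 = 1.40×10^6 s.
In hours: 1.40×10^6 s / (3600 s/hour) = 389 hours.

389 hours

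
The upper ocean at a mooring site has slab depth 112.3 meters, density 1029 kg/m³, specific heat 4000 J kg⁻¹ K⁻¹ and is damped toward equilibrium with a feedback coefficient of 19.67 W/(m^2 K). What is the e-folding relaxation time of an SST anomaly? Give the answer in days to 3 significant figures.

272 days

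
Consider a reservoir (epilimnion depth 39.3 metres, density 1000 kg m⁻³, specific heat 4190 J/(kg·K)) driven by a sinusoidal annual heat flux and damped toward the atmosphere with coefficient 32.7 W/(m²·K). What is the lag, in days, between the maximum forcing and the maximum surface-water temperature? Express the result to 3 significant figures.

Areal heat capacity C = ρ c_p D = 1000 × 4190 × 39.3 = 1.65×10^8 J/(m^2 K).
ω = 2π / 3.15×10^7 s = 1.99×10^-7 s⁻¹.
Phase lag φ = arctan(Cω/λ) = arctan(32.8/32.7) = 0.787 rad.
Time lag = φ / ω = 0.787 / 1.99×10^-7 = 3.95×10^6 s = 45.7 days.

45.7 days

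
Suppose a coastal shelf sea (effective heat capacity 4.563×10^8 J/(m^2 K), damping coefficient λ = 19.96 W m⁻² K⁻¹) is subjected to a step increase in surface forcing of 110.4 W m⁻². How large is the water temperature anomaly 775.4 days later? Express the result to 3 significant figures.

5.24 K

Areal heat capacity C = 4.563×10^8 J/(m^2 K) (given).
τ = C / λ = 4.56×10^8 / 19.96 = 2.29×10^7 s.
Equilibrium anomaly ΔT_eq = F / λ = 110.4 / 19.96 = 5.53 K.
t = 775.4 days = 6.70×10^7 s, so t/τ = 2.93.
ΔT(t) = ΔT_eq (1 − e^(−t/τ)) = 5.53 × (1 − e^−2.93) = 5.24 K.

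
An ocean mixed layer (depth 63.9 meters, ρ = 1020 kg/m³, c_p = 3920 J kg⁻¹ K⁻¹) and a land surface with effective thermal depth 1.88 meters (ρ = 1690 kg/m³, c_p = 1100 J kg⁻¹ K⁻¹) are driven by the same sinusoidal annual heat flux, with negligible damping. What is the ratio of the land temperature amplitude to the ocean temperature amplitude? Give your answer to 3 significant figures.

73.1

C_ocean = 1020 × 3920 × 63.9 = 2.55×10^8 J/(m²·K).
C_land = 1690 × 1100 × 1.88 = 3.49×10^6 J/(m²·K).
Undamped amplitude ∝ 1/C, so A_land/A_ocean = C_ocean/C_land = 73.1.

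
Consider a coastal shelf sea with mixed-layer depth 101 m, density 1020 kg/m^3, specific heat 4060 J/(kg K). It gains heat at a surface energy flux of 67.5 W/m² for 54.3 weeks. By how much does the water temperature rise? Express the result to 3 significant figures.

Areal heat capacity C = ρ c_p D = 1020 × 4060 × 101 = 4.18×10^8 J m⁻² K⁻¹.
Net heat input Q = F Δt = 67.5 × (54.3 weeks × 6.048×10^5 s/week) = 2.22×10^9 J/m².
ΔT = Q / C = 2.22×10^9 / 4.18×10^8 = 5.30 K.

5.30 K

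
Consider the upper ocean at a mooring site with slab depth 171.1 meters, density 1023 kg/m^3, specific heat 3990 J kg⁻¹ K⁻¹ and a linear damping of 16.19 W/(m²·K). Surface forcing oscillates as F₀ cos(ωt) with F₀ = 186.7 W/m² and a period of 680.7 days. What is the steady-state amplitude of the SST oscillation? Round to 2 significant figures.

2.4 K

Areal heat capacity C = ρ c_p D = 1023 × 3990 × 171.1 = 6.98×10^8 J/(m²·K).
Angular frequency ω = 2π / T = 2π / 5.88×10^7 s = 1.07×10^-7 s⁻¹.
√((Cω)² + λ²) = √((74.6)² + 16.19²) = 76.3 W/(m²·K).
Amplitude A = F₀ / √((Cω)²+λ²) = 186.7 / 76.3 = 2.45 K.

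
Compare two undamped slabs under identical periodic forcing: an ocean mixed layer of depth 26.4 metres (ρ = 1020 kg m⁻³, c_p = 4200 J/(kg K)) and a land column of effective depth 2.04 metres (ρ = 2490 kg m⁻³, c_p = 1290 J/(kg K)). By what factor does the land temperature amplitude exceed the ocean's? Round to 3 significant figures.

17.3

C_ocean = 1020 × 4200 × 26.4 = 1.13×10^8 J/(m²·K).
C_land = 2490 × 1290 × 2.04 = 6.55×10^6 J/(m²·K).
Undamped amplitude ∝ 1/C, so A_land/A_ocean = C_ocean/C_land = 17.3.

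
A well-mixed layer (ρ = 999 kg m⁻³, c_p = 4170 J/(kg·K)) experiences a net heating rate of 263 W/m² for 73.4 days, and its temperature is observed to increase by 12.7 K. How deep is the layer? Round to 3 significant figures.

Heat input Q = F Δt = 263 × 6.34×10^6 s = 1.67×10^9 J/m².
Required areal heat capacity C = Q / ΔT = 1.31×10^8 J/(m²·K).
Depth D = C / (ρ c_p) = 1.31×10^8 / (999 × 4170) = 31.5 m.

31.5 m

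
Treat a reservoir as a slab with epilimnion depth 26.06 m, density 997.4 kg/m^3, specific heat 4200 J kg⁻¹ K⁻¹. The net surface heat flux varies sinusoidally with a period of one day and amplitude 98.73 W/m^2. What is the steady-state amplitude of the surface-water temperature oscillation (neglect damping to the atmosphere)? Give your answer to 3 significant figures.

0.0124 K

Areal heat capacity C = ρ c_p D = 997.4 × 4200 × 26.06 = 1.09×10^8 J m⁻² K⁻¹.
Angular frequency ω = 2π / T = 2π / 86400 s = 7.27×10^-5 s⁻¹.
Cω = 1.09×10^8 × 7.27×10^-5 = 7940 W/(m²·K).
Amplitude A = F₀ / (Cω) = 98.73 / 7940 = 0.0124 K.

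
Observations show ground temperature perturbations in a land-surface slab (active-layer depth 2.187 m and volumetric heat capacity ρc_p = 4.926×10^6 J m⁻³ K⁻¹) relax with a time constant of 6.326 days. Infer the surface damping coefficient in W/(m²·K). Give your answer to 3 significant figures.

19.7

Areal heat capacity C = ρc_p × D = 4.926×10^6 × 2.187 = 1.08×10^7 J m⁻² K⁻¹.
τ = 6.326 days = 5.47×10^5 s.
λ = C / τ = 1.08×10^7 / 5.47×10^5 = 19.7 W/(m²·K).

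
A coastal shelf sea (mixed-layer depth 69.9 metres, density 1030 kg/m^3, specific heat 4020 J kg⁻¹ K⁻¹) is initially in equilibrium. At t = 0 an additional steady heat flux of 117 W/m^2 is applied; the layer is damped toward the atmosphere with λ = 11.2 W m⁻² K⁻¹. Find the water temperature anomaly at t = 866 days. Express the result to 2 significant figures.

Areal heat capacity C = ρ c_p D = 1030 × 4020 × 69.9 = 2.89×10^8 J/(m²·K).
τ = C / λ = 2.89×10^8 / 11.2 = 2.58×10^7 s.
Equilibrium anomaly ΔT_eq = F / λ = 117 / 11.2 = 10.4 K.
t = 866 days = 7.48×10^7 s, so t/τ = 2.90.
ΔT(t) = ΔT_eq (1 − e^(−t/τ)) = 10.4 × (1 − e^−2.90) = 9.87 K.

9.9 K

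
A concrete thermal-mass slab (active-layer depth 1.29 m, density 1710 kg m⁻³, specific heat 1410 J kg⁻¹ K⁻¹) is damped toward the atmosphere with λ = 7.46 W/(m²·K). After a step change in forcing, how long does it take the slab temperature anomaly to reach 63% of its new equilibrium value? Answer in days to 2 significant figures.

4.8 days

Areal heat capacity C = ρ c_p D = 1710 × 1410 × 1.29 = 3.11×10^6 J/(m²·K).
τ = C / λ = 3.11×10^6 / 7.46 = 4.17×10^5 s.
Fraction reached: 1 − e^(−t/τ) = 0.63 ⇒ t = −τ ln(1 − 0.63) = τ × 0.994.
t = 4.15×10^5 s = 4.80 days.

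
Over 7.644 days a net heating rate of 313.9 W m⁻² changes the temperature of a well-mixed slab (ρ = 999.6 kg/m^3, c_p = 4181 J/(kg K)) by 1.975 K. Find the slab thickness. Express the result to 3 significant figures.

Heat input Q = F Δt = 313.9 × 6.60×10^5 s = 2.07×10^8 J/m².
Required areal heat capacity C = Q / ΔT = 1.05×10^8 J/(m²·K).
Depth D = C / (ρ c_p) = 1.05×10^8 / (999.6 × 4181) = 25.1 m.

25.1 m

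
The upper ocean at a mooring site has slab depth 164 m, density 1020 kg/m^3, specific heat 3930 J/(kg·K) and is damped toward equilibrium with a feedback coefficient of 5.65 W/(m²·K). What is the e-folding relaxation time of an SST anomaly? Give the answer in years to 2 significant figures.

3.7 years

Areal heat capacity C = ρ c_p D = 1020 × 3930 × 164 = 6.57×10^8 J/(m²·K).
Relaxation time τ = C / λ = 6.57×10^8 / 5.65 = 1.16×10^8 s.
In years: 1.16×10^8 s / (3.156×10^7 s/year) = 3.69 years.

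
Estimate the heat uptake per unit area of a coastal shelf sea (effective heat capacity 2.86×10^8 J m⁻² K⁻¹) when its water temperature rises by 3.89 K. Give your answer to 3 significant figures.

Areal heat capacity C = 2.86×10^8 J m⁻² K⁻¹ (given).
ΔQ = C ΔT = 2.86×10^8 × 3.89 = 1.11×10^9 J/m².

1.11×10^9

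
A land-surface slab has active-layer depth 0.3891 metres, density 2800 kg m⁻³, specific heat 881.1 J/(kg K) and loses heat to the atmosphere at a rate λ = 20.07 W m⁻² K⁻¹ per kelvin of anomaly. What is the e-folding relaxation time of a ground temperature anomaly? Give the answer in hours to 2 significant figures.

Areal heat capacity C = ρ c_p D = 2800 × 881.1 × 0.3891 = 9.60×10^5 J m⁻² K⁻¹.
Relaxation time τ = C / λ = 9.60×10^5 / 20.07 = 47800 s.
In hours: 47800 s / (3600 s/hour) = 13.3 hours.

13 hours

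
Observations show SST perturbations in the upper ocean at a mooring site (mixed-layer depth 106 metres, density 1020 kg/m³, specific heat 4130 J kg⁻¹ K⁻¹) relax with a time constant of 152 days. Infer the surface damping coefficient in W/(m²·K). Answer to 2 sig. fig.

Areal heat capacity C = ρ c_p D = 1020 × 4130 × 106 = 4.47×10^8 J/(m^2 K).
τ = 152 days = 1.31×10^7 s.
λ = C / τ = 4.47×10^8 / 1.31×10^7 = 34.0 W/(m²·K).

34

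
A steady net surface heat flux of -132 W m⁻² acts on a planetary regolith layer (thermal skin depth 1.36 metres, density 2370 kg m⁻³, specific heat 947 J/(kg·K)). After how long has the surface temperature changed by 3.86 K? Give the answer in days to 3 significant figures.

1.03 days

Areal heat capacity C = ρ c_p D = 2370 × 947 × 1.36 = 3.05×10^6 J/(m²·K).
Time required: Δt = C ΔT / F = 3.05×10^6 × -3.86 / -132 = 89300 s.
In days: 89300 s / (86400 s/day) = 1.03 days.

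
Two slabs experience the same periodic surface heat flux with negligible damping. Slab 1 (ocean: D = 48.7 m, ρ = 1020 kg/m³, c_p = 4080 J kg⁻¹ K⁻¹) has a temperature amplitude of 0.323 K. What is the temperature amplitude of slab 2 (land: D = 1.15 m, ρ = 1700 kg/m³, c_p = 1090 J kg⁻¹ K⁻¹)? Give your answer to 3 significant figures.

C_ocean = 2.03×10^8 J/(m²·K); C_land = 2.13×10^6 J/(m²·K).
A ∝ 1/C ⇒ A_land = A_ocean × C_ocean/C_land = 0.323 × 95.1 = 30.7 K.

30.7 K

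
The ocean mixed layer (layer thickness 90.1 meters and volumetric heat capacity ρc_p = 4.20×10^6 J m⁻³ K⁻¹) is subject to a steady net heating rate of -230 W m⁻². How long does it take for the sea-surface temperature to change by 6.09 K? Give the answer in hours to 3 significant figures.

Areal heat capacity C = ρc_p × D = 4.20×10^6 × 90.1 = 3.78×10^8 J/(m²·K).
Time required: Δt = C ΔT / F = 3.78×10^8 × -6.09 / -230 = 1.00×10^7 s.
In hours: 1.00×10^7 s / (3600 s/hour) = 2780 hours.

2780 hours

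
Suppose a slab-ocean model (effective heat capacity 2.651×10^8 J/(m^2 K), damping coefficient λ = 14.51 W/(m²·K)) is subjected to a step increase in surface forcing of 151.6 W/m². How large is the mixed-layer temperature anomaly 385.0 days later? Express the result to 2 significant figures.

8.8 K

Areal heat capacity C = 2.651×10^8 J/(m^2 K) (given).
τ = C / λ = 2.65×10^8 / 14.51 = 1.83×10^7 s.
Equilibrium anomaly ΔT_eq = F / λ = 151.6 / 14.51 = 10.4 K.
t = 385.0 days = 3.33×10^7 s, so t/τ = 1.82.
ΔT(t) = ΔT_eq (1 − e^(−t/τ)) = 10.4 × (1 − e^−1.82) = 8.76 K.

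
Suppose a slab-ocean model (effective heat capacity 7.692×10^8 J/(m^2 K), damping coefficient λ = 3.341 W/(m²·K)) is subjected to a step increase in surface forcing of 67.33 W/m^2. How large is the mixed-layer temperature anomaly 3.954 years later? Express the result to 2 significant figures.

8.4 K

Areal heat capacity C = 7.692×10^8 J/(m^2 K) (given).
τ = C / λ = 7.69×10^8 / 3.341 = 2.30×10^8 s.
Equilibrium anomaly ΔT_eq = F / λ = 67.33 / 3.341 = 20.2 K.
t = 3.954 years = 1.25×10^8 s, so t/τ = 0.542.
ΔT(t) = ΔT_eq (1 − e^(−t/τ)) = 20.2 × (1 − e^−0.542) = 8.43 K.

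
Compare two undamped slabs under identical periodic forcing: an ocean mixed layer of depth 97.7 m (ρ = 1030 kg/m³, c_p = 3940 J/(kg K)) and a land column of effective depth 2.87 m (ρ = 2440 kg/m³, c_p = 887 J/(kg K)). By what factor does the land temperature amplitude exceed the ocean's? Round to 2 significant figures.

C_ocean = 1030 × 3940 × 97.7 = 3.96×10^8 J/(m²·K).
C_land = 2440 × 887 × 2.87 = 6.21×10^6 J/(m²·K).
Undamped amplitude ∝ 1/C, so A_land/A_ocean = C_ocean/C_land = 63.8.

64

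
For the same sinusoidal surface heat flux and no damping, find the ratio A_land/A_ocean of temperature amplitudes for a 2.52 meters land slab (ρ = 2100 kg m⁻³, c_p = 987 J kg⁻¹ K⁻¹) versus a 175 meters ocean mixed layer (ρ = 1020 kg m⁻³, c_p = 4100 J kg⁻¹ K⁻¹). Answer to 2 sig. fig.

C_ocean = 1020 × 4100 × 175 = 7.32×10^8 J/(m²·K).
C_land = 2100 × 987 × 2.52 = 5.22×10^6 J/(m²·K).
Undamped amplitude ∝ 1/C, so A_land/A_ocean = C_ocean/C_land = 140.

140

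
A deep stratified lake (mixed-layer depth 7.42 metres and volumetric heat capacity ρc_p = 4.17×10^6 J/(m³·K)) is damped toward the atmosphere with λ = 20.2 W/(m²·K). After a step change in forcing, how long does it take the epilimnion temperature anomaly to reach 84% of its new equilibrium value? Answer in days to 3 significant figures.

32.5 days

Areal heat capacity C = ρc_p × D = 4.17×10^6 × 7.42 = 3.09×10^7 J m⁻² K⁻¹.
τ = C / λ = 3.09×10^7 / 20.2 = 1.53×10^6 s.
Fraction reached: 1 − e^(−t/τ) = 0.84 ⇒ t = −τ ln(1 − 0.84) = τ × 1.83.
t = 2.81×10^6 s = 32.5 days.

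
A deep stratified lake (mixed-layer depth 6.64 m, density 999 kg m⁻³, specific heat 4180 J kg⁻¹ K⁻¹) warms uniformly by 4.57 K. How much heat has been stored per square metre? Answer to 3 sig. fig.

1.27×10^8

Areal heat capacity C = ρ c_p D = 999 × 4180 × 6.64 = 2.77×10^7 J/(m^2 K).
ΔQ = C ΔT = 2.77×10^7 × 4.57 = 1.27×10^8 J/m².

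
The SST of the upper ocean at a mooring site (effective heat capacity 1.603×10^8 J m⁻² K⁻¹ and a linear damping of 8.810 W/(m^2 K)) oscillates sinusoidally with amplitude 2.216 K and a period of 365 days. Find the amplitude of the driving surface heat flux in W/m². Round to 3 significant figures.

73.4

Areal heat capacity C = 1.603×10^8 J m⁻² K⁻¹ (given).
ω = 2π / 3.15×10^7 s = 1.99×10^-7 s⁻¹.
√((Cω)² + λ²) = √((31.9)² + 8.810²) = 33.1 W/(m²·K).
F₀ = A × √((Cω)²+λ²) = 2.216 × 33.1 = 73.4 W/m².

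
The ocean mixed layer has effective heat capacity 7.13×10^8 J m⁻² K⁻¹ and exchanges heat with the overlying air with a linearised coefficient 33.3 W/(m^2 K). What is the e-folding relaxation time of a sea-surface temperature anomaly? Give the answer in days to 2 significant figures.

Areal heat capacity C = 7.13×10^8 J m⁻² K⁻¹ (given).
Relaxation time τ = C / λ = 7.13×10^8 / 33.3 = 2.14×10^7 s.
In days: 2.14×10^7 s / (86400 s/day) = 248 days.

250 days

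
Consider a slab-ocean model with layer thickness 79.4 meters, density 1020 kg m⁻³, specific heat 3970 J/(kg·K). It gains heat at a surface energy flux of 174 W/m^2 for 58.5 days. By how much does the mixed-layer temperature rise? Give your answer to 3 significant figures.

Areal heat capacity C = ρ c_p D = 1020 × 3970 × 79.4 = 3.22×10^8 J/(m²·K).
Net heat input Q = F Δt = 174 × (58.5 days × 86400 s/day) = 8.79×10^8 J/m².
ΔT = Q / C = 8.79×10^8 / 3.22×10^8 = 2.74 K.

2.74 K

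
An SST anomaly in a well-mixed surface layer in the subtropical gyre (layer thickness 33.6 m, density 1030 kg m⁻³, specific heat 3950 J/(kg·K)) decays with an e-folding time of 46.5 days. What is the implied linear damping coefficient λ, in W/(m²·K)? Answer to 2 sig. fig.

Areal heat capacity C = ρ c_p D = 1030 × 3950 × 33.6 = 1.37×10^8 J/(m^2 K).
τ = 46.5 days = 4.02×10^6 s.
λ = C / τ = 1.37×10^8 / 4.02×10^6 = 34.0 W/(m²·K).

34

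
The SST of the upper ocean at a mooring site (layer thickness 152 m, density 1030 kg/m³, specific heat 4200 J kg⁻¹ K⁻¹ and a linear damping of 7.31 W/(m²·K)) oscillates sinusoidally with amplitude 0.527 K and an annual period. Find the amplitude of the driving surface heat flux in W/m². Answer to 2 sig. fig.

69

Areal heat capacity C = ρ c_p D = 1030 × 4200 × 152 = 6.58×10^8 J m⁻² K⁻¹.
ω = 2π / 3.15×10^7 s = 1.99×10^-7 s⁻¹.
√((Cω)² + λ²) = √((131)² + 7.31²) = 131 W/(m²·K).
F₀ = A × √((Cω)²+λ²) = 0.527 × 131 = 69.1 W/m².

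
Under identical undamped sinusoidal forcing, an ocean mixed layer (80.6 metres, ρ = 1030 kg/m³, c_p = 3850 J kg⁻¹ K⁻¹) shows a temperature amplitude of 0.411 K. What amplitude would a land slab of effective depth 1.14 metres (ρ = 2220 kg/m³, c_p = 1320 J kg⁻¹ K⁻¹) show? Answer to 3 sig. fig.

C_ocean = 3.20×10^8 J/(m²·K); C_land = 3.34×10^6 J/(m²·K).
A ∝ 1/C ⇒ A_land = A_ocean × C_ocean/C_land = 0.411 × 95.7 = 39.3 K.

39.3 K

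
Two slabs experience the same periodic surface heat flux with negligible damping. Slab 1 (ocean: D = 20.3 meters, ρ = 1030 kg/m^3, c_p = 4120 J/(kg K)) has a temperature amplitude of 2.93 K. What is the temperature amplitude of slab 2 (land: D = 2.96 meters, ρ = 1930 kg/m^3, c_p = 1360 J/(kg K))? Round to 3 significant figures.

C_ocean = 8.61×10^7 J/(m²·K); C_land = 7.77×10^6 J/(m²·K).
A ∝ 1/C ⇒ A_land = A_ocean × C_ocean/C_land = 2.93 × 11.1 = 32.5 K.

32.5 K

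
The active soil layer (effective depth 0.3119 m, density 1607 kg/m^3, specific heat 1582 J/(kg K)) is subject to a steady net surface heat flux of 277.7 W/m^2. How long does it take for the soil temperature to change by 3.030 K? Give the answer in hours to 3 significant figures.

2.40 hours

Areal heat capacity C = ρ c_p D = 1607 × 1582 × 0.3119 = 7.93×10^5 J/(m^2 K).
Time required: Δt = C ΔT / F = 7.93×10^5 × 3.030 / 277.7 = 8650 s.
In hours: 8650 s / (3600 s/hour) = 2.40 hours.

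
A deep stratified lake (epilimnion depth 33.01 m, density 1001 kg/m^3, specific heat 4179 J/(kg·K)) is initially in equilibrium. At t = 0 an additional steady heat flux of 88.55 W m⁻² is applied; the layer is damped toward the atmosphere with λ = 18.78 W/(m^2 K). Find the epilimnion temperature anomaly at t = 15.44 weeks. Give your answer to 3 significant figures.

3.39 K

Areal heat capacity C = ρ c_p D = 1001 × 4179 × 33.01 = 1.38×10^8 J/(m²·K).
τ = C / λ = 1.38×10^8 / 18.78 = 7.35×10^6 s.
Equilibrium anomaly ΔT_eq = F / λ = 88.55 / 18.78 = 4.72 K.
t = 15.44 weeks = 9.34×10^6 s, so t/τ = 1.27.
ΔT(t) = ΔT_eq (1 − e^(−t/τ)) = 4.72 × (1 − e^−1.27) = 3.39 K.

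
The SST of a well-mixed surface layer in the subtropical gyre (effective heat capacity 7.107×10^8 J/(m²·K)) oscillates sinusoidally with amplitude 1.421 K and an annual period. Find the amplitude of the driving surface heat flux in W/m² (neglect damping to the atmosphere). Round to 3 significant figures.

201

Areal heat capacity C = 7.107×10^8 J/(m²·K) (given).
ω = 2π / 3.15×10^7 s = 1.99×10^-7 s⁻¹.
Cω = 7.11×10^8 × 1.99×10^-7 = 142 W/(m²·K).
F₀ = A × Cω = 1.421 × 142 = 201 W/m².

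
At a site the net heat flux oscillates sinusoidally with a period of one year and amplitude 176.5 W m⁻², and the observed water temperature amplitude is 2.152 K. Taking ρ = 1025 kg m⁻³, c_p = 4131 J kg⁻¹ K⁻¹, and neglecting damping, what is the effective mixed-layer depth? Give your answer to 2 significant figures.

ω = 2π / 3.15×10^7 s = 1.99×10^-7 s⁻¹.
Required C = F₀ / (A ω) = 176.5 / (2.152 × 1.99×10^-7) = 4.12×10^8 J/(m²·K).
D = C / (ρ c_p) = 4.12×10^8 / (1025 × 4131) = 97.2 m.

97 m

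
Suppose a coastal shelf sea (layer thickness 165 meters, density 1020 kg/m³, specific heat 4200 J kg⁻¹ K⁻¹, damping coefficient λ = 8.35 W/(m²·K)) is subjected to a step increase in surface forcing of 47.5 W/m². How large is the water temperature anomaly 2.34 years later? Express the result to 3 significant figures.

Areal heat capacity C = ρ c_p D = 1020 × 4200 × 165 = 7.07×10^8 J/(m^2 K).
τ = C / λ = 7.07×10^8 / 8.35 = 8.47×10^7 s.
Equilibrium anomaly ΔT_eq = F / λ = 47.5 / 8.35 = 5.69 K.
t = 2.34 years = 7.38×10^7 s, so t/τ = 0.872.
ΔT(t) = ΔT_eq (1 − e^(−t/τ)) = 5.69 × (1 − e^−0.872) = 3.31 K.

3.31 K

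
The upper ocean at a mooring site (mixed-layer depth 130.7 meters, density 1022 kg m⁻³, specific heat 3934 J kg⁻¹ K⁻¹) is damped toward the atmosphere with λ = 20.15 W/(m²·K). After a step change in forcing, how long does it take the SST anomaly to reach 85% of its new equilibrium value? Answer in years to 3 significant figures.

1.57 years

Areal heat capacity C = ρ c_p D = 1022 × 3934 × 130.7 = 5.25×10^8 J/(m²·K).
τ = C / λ = 5.25×10^8 / 20.15 = 2.61×10^7 s.
Fraction reached: 1 − e^(−t/τ) = 0.85 ⇒ t = −τ ln(1 − 0.85) = τ × 1.90.
t = 4.95×10^7 s = 1.57 years.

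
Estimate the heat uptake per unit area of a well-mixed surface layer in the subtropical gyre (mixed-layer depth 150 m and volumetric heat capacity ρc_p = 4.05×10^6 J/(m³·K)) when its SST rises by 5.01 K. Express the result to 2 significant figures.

3.0×10^9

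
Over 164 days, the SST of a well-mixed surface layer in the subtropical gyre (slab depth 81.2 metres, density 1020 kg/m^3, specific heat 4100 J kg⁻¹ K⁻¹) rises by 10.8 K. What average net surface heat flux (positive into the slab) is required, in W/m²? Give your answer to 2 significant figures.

Areal heat capacity C = ρ c_p D = 1020 × 4100 × 81.2 = 3.40×10^8 J m⁻² K⁻¹.
Required heat per unit area: Q = C ΔT = 3.40×10^8 × 10.8 = 3.67×10^9 J/m².
Flux F = Q / Δt = 3.67×10^9 / 1.42×10^7 s = 259 W/m².

260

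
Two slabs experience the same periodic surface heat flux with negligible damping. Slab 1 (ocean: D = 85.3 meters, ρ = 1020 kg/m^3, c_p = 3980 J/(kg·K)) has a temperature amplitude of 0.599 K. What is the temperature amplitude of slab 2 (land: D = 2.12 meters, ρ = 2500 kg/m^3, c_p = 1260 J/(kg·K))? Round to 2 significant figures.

31 K

C_ocean = 3.46×10^8 J/(m²·K); C_land = 6.68×10^6 J/(m²·K).
A ∝ 1/C ⇒ A_land = A_ocean × C_ocean/C_land = 0.599 × 51.9 = 31.1 K.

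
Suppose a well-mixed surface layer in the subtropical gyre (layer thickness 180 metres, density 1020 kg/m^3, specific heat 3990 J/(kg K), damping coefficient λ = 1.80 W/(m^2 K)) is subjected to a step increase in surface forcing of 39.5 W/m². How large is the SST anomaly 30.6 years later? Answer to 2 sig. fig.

20 K

Areal heat capacity C = ρ c_p D = 1020 × 3990 × 180 = 7.33×10^8 J/(m²·K).
τ = C / λ = 7.33×10^8 / 1.80 = 4.07×10^8 s.
Equilibrium anomaly ΔT_eq = F / λ = 39.5 / 1.80 = 21.9 K.
t = 30.6 years = 9.66×10^8 s, so t/τ = 2.37.
ΔT(t) = ΔT_eq (1 − e^(−t/τ)) = 21.9 × (1 − e^−2.37) = 19.9 K.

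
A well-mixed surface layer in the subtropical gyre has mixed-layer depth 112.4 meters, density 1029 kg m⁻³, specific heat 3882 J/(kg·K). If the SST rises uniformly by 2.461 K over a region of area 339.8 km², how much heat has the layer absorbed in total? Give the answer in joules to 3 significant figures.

Areal heat capacity C = ρ c_p D = 1029 × 3882 × 112.4 = 4.49×10^8 J m⁻² K⁻¹.
Heat per unit area: q = C ΔT = 4.49×10^8 × 2.461 = 1.10×10^9 J/m².
Total heat: Q = q × A = 1.10×10^9 × (339.8 × 10⁶ m²) = 3.75×10^17 J.

3.75×10^17 J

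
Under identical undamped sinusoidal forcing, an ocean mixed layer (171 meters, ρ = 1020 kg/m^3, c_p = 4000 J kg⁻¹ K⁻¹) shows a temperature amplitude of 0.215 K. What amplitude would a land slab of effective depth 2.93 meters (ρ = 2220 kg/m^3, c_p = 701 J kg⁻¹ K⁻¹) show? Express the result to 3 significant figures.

C_ocean = 6.98×10^8 J/(m²·K); C_land = 4.56×10^6 J/(m²·K).
A ∝ 1/C ⇒ A_land = A_ocean × C_ocean/C_land = 0.215 × 153 = 32.9 K.

32.9 K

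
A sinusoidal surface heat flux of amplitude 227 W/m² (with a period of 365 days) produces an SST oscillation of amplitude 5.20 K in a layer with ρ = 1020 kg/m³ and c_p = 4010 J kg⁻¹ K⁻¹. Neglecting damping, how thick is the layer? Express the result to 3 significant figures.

53.6 m

ω = 2π / 3.15×10^7 s = 1.99×10^-7 s⁻¹.
Required C = F₀ / (A ω) = 227 / (5.20 × 1.99×10^-7) = 2.19×10^8 J/(m²·K).
D = C / (ρ c_p) = 2.19×10^8 / (1020 × 4010) = 53.6 m.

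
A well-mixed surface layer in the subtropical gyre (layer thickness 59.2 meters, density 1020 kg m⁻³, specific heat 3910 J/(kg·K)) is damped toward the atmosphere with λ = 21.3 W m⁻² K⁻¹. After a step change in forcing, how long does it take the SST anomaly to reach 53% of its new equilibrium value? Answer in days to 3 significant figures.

Areal heat capacity C = ρ c_p D = 1020 × 3910 × 59.2 = 2.36×10^8 J/(m²·K).
τ = C / λ = 2.36×10^8 / 21.3 = 1.11×10^7 s.
Fraction reached: 1 − e^(−t/τ) = 0.53 ⇒ t = −τ ln(1 − 0.53) = τ × 0.755.
t = 8.37×10^6 s = 96.9 days.

96.9 days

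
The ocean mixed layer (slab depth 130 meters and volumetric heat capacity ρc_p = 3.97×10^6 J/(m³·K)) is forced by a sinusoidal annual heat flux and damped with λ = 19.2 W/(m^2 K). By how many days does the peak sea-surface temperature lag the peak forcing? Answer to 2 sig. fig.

81 days

Areal heat capacity C = ρc_p × D = 3.97×10^6 × 130 = 5.16×10^8 J/(m^2 K).
ω = 2π / 3.15×10^7 s = 1.99×10^-7 s⁻¹.
Phase lag φ = arctan(Cω/λ) = arctan(103/19.2) = 1.39 rad.
Time lag = φ / ω = 1.39 / 1.99×10^-7 = 6.96×10^6 s = 80.5 days.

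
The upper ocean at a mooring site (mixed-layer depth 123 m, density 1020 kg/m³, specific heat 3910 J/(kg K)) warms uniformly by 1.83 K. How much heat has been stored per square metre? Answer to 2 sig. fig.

9.0×10^8

Areal heat capacity C = ρ c_p D = 1020 × 3910 × 123 = 4.91×10^8 J/(m^2 K).
ΔQ = C ΔT = 4.91×10^8 × 1.83 = 8.98×10^8 J/m².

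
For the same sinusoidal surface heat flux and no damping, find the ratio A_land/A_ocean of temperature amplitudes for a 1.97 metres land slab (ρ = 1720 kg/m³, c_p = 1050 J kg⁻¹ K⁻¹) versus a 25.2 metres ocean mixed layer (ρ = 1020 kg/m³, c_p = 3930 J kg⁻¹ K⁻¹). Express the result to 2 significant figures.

28

C_ocean = 1020 × 3930 × 25.2 = 1.01×10^8 J/(m²·K).
C_land = 1720 × 1050 × 1.97 = 3.56×10^6 J/(m²·K).
Undamped amplitude ∝ 1/C, so A_land/A_ocean = C_ocean/C_land = 28.4.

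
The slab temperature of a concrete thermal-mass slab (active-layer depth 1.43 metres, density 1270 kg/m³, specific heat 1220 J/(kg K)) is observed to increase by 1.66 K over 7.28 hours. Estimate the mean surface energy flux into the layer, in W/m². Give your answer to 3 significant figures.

140

Areal heat capacity C = ρ c_p D = 1270 × 1220 × 1.43 = 2.22×10^6 J/(m^2 K).
Required heat per unit area: Q = C ΔT = 2.22×10^6 × 1.66 = 3.68×10^6 J/m².
Flux F = Q / Δt = 3.68×10^6 / 26200 s = 140 W/m².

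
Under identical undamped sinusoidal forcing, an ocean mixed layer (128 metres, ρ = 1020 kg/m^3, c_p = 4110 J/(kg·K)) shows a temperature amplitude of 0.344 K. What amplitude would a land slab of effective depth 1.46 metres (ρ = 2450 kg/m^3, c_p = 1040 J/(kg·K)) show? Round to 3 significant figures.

C_ocean = 5.37×10^8 J/(m²·K); C_land = 3.72×10^6 J/(m²·K).
A ∝ 1/C ⇒ A_land = A_ocean × C_ocean/C_land = 0.344 × 144 = 49.6 K.

49.6 K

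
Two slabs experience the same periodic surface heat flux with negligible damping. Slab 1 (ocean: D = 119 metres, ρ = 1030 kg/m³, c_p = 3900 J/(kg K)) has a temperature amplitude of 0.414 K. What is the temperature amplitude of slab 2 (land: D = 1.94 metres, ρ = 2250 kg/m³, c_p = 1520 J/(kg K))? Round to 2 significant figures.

30 K

C_ocean = 4.78×10^8 J/(m²·K); C_land = 6.63×10^6 J/(m²·K).
A ∝ 1/C ⇒ A_land = A_ocean × C_ocean/C_land = 0.414 × 72.0 = 29.8 K.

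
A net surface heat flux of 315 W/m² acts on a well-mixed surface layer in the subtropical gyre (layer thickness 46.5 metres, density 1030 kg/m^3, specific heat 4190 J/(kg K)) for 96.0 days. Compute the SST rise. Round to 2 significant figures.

Areal heat capacity C = ρ c_p D = 1030 × 4190 × 46.5 = 2.01×10^8 J m⁻² K⁻¹.
Net heat input Q = F Δt = 315 × (96.0 days × 86400 s/day) = 2.61×10^9 J/m².
ΔT = Q / C = 2.61×10^9 / 2.01×10^8 = 13.0 K.

13 K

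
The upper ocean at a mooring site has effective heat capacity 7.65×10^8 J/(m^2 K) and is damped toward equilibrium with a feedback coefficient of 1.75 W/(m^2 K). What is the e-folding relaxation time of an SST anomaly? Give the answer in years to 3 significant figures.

13.9 years

Areal heat capacity C = 7.65×10^8 J/(m^2 K) (given).
Relaxation time τ = C / λ = 7.65×10^8 / 1.75 = 4.37×10^8 s.
In years: 4.37×10^8 s / (3.156×10^7 s/year) = 13.9 years.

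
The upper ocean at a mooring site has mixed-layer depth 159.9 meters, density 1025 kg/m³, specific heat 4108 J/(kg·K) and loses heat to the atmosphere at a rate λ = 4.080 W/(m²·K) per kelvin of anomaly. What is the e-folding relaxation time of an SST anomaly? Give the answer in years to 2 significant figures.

Areal heat capacity C = ρ c_p D = 1025 × 4108 × 159.9 = 6.73×10^8 J/(m^2 K).
Relaxation time τ = C / λ = 6.73×10^8 / 4.080 = 1.65×10^8 s.
In years: 1.65×10^8 s / (3.156×10^7 s/year) = 5.23 years.

5.2 years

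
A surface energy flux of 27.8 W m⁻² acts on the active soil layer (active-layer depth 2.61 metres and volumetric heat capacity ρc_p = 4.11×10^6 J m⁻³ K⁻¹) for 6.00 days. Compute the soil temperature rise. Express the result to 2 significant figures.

Areal heat capacity C = ρc_p × D = 4.11×10^6 × 2.61 = 1.07×10^7 J/(m^2 K).
Net heat input Q = F Δt = 27.8 × (6.00 days × 86400 s/day) = 1.44×10^7 J/m².
ΔT = Q / C = 1.44×10^7 / 1.07×10^7 = 1.34 K.

1.3 K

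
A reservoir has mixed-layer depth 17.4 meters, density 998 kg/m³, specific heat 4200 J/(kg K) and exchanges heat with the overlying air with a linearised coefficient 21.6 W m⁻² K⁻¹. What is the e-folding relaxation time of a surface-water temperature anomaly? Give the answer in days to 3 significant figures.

39.1 days

Areal heat capacity C = ρ c_p D = 998 × 4200 × 17.4 = 7.29×10^7 J/(m^2 K).
Relaxation time τ = C / λ = 7.29×10^7 / 21.6 = 3.38×10^6 s.
In days: 3.38×10^6 s / (86400 s/day) = 39.1 days.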